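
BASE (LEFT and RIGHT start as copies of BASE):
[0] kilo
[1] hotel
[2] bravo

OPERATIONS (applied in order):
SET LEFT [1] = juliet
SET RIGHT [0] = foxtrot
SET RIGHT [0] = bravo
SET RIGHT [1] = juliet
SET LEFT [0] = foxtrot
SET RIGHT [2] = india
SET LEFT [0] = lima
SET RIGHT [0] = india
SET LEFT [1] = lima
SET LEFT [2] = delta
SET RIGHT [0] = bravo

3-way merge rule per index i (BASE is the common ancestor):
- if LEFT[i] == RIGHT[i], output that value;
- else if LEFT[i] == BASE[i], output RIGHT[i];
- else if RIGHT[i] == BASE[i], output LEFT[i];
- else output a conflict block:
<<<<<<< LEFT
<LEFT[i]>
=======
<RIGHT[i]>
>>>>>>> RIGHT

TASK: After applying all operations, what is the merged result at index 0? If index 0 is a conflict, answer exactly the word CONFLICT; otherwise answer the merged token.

Final LEFT:  [lima, lima, delta]
Final RIGHT: [bravo, juliet, india]
i=0: BASE=kilo L=lima R=bravo all differ -> CONFLICT
i=1: BASE=hotel L=lima R=juliet all differ -> CONFLICT
i=2: BASE=bravo L=delta R=india all differ -> CONFLICT
Index 0 -> CONFLICT

Answer: CONFLICT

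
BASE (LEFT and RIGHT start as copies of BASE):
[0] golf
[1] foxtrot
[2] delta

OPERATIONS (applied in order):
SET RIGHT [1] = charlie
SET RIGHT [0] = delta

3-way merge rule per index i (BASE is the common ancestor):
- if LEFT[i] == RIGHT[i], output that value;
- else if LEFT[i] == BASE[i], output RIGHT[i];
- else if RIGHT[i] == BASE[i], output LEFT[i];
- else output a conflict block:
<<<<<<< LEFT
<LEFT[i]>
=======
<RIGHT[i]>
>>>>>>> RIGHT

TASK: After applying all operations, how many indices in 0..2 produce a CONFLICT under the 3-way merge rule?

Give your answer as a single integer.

Final LEFT:  [golf, foxtrot, delta]
Final RIGHT: [delta, charlie, delta]
i=0: L=golf=BASE, R=delta -> take RIGHT -> delta
i=1: L=foxtrot=BASE, R=charlie -> take RIGHT -> charlie
i=2: L=delta R=delta -> agree -> delta
Conflict count: 0

Answer: 0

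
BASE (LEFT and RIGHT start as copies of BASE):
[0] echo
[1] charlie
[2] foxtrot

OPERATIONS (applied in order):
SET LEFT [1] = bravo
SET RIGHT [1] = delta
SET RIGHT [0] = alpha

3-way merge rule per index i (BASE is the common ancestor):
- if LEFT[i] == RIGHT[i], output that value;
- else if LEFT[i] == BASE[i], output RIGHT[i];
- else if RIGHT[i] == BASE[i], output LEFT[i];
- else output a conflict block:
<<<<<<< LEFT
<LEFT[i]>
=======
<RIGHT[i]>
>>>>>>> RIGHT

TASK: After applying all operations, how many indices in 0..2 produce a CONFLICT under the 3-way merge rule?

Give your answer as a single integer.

Final LEFT:  [echo, bravo, foxtrot]
Final RIGHT: [alpha, delta, foxtrot]
i=0: L=echo=BASE, R=alpha -> take RIGHT -> alpha
i=1: BASE=charlie L=bravo R=delta all differ -> CONFLICT
i=2: L=foxtrot R=foxtrot -> agree -> foxtrot
Conflict count: 1

Answer: 1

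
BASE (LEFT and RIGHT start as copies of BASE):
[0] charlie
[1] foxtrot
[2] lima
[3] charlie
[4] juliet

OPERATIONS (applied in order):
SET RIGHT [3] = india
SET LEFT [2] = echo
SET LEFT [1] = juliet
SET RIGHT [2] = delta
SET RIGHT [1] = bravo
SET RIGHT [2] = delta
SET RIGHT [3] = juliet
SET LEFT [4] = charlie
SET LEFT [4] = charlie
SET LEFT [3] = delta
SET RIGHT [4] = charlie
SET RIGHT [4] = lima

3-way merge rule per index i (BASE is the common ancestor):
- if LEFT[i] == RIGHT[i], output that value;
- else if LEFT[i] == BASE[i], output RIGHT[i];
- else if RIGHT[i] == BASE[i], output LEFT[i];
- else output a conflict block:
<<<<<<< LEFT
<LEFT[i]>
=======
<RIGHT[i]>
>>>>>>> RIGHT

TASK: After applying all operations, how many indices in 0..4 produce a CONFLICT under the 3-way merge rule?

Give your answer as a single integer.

Answer: 4

Derivation:
Final LEFT:  [charlie, juliet, echo, delta, charlie]
Final RIGHT: [charlie, bravo, delta, juliet, lima]
i=0: L=charlie R=charlie -> agree -> charlie
i=1: BASE=foxtrot L=juliet R=bravo all differ -> CONFLICT
i=2: BASE=lima L=echo R=delta all differ -> CONFLICT
i=3: BASE=charlie L=delta R=juliet all differ -> CONFLICT
i=4: BASE=juliet L=charlie R=lima all differ -> CONFLICT
Conflict count: 4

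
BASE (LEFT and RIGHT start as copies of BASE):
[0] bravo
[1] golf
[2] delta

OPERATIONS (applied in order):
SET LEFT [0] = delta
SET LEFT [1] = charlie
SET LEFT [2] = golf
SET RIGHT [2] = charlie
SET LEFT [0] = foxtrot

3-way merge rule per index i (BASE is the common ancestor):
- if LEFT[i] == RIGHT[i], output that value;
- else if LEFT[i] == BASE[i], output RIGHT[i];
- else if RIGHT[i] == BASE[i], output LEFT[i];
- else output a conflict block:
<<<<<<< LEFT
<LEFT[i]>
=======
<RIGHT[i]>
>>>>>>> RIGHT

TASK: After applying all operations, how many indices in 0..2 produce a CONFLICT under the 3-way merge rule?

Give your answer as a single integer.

Final LEFT:  [foxtrot, charlie, golf]
Final RIGHT: [bravo, golf, charlie]
i=0: L=foxtrot, R=bravo=BASE -> take LEFT -> foxtrot
i=1: L=charlie, R=golf=BASE -> take LEFT -> charlie
i=2: BASE=delta L=golf R=charlie all differ -> CONFLICT
Conflict count: 1

Answer: 1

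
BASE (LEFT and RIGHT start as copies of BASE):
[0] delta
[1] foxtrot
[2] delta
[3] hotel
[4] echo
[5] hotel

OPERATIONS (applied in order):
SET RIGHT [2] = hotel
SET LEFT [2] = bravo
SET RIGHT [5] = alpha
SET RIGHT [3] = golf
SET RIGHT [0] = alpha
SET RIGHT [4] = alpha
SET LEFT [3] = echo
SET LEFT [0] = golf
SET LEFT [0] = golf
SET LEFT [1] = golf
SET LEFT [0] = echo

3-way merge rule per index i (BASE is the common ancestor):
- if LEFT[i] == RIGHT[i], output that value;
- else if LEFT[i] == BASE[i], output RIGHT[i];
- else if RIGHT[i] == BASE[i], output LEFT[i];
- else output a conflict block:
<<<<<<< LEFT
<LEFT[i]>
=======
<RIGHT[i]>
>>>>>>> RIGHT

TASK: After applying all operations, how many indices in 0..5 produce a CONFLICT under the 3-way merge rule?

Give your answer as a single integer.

Answer: 3

Derivation:
Final LEFT:  [echo, golf, bravo, echo, echo, hotel]
Final RIGHT: [alpha, foxtrot, hotel, golf, alpha, alpha]
i=0: BASE=delta L=echo R=alpha all differ -> CONFLICT
i=1: L=golf, R=foxtrot=BASE -> take LEFT -> golf
i=2: BASE=delta L=bravo R=hotel all differ -> CONFLICT
i=3: BASE=hotel L=echo R=golf all differ -> CONFLICT
i=4: L=echo=BASE, R=alpha -> take RIGHT -> alpha
i=5: L=hotel=BASE, R=alpha -> take RIGHT -> alpha
Conflict count: 3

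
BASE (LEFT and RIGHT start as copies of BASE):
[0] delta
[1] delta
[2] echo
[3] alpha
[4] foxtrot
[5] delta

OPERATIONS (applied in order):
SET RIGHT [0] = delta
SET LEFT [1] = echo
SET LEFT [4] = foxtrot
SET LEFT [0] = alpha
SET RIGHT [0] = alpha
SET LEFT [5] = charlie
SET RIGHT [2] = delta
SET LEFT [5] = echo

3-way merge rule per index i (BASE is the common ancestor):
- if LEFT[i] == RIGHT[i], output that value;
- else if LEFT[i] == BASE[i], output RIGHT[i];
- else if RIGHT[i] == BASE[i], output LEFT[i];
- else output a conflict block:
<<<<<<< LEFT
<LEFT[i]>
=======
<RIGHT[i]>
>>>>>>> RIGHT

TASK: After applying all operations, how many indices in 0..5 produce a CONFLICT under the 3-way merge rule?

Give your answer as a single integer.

Answer: 0

Derivation:
Final LEFT:  [alpha, echo, echo, alpha, foxtrot, echo]
Final RIGHT: [alpha, delta, delta, alpha, foxtrot, delta]
i=0: L=alpha R=alpha -> agree -> alpha
i=1: L=echo, R=delta=BASE -> take LEFT -> echo
i=2: L=echo=BASE, R=delta -> take RIGHT -> delta
i=3: L=alpha R=alpha -> agree -> alpha
i=4: L=foxtrot R=foxtrot -> agree -> foxtrot
i=5: L=echo, R=delta=BASE -> take LEFT -> echo
Conflict count: 0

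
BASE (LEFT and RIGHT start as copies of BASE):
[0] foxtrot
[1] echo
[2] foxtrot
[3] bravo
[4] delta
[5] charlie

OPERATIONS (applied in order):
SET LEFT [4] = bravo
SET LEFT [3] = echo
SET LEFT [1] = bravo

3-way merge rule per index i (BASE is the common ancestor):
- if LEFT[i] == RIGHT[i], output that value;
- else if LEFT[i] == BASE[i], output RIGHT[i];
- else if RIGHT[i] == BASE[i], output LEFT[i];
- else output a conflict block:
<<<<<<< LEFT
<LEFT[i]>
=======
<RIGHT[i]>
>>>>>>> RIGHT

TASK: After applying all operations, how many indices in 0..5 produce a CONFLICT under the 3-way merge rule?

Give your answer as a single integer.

Answer: 0

Derivation:
Final LEFT:  [foxtrot, bravo, foxtrot, echo, bravo, charlie]
Final RIGHT: [foxtrot, echo, foxtrot, bravo, delta, charlie]
i=0: L=foxtrot R=foxtrot -> agree -> foxtrot
i=1: L=bravo, R=echo=BASE -> take LEFT -> bravo
i=2: L=foxtrot R=foxtrot -> agree -> foxtrot
i=3: L=echo, R=bravo=BASE -> take LEFT -> echo
i=4: L=bravo, R=delta=BASE -> take LEFT -> bravo
i=5: L=charlie R=charlie -> agree -> charlie
Conflict count: 0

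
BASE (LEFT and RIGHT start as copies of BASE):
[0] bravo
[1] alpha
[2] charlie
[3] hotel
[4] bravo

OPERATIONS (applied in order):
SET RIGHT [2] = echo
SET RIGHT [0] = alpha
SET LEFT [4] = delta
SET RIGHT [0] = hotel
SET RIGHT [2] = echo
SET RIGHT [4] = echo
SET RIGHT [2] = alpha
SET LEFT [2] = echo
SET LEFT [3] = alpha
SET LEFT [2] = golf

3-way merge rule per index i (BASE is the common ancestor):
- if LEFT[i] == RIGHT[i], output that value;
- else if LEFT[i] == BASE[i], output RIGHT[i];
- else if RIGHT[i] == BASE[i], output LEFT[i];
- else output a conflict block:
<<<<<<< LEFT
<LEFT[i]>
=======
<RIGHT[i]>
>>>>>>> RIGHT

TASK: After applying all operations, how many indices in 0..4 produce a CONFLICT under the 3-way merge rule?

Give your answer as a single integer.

Final LEFT:  [bravo, alpha, golf, alpha, delta]
Final RIGHT: [hotel, alpha, alpha, hotel, echo]
i=0: L=bravo=BASE, R=hotel -> take RIGHT -> hotel
i=1: L=alpha R=alpha -> agree -> alpha
i=2: BASE=charlie L=golf R=alpha all differ -> CONFLICT
i=3: L=alpha, R=hotel=BASE -> take LEFT -> alpha
i=4: BASE=bravo L=delta R=echo all differ -> CONFLICT
Conflict count: 2

Answer: 2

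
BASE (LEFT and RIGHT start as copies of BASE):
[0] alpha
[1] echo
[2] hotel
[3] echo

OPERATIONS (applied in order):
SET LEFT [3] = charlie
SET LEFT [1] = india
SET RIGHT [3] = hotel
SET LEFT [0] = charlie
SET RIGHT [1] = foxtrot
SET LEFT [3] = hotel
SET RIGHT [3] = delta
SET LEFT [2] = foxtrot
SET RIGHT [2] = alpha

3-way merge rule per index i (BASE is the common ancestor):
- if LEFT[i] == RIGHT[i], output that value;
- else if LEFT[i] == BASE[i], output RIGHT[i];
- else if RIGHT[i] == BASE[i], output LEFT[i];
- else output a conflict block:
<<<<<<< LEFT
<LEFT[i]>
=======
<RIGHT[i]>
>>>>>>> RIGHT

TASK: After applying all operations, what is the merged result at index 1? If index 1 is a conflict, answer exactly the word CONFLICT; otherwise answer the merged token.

Answer: CONFLICT

Derivation:
Final LEFT:  [charlie, india, foxtrot, hotel]
Final RIGHT: [alpha, foxtrot, alpha, delta]
i=0: L=charlie, R=alpha=BASE -> take LEFT -> charlie
i=1: BASE=echo L=india R=foxtrot all differ -> CONFLICT
i=2: BASE=hotel L=foxtrot R=alpha all differ -> CONFLICT
i=3: BASE=echo L=hotel R=delta all differ -> CONFLICT
Index 1 -> CONFLICT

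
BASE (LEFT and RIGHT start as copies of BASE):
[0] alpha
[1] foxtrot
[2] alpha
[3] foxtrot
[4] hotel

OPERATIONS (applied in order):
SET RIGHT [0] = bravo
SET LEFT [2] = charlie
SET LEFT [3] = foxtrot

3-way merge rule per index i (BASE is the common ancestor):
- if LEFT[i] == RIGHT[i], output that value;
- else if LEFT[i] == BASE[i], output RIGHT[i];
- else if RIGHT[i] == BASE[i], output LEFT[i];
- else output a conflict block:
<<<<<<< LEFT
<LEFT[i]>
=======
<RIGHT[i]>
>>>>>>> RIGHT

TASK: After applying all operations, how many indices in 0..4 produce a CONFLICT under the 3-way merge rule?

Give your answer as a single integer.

Answer: 0

Derivation:
Final LEFT:  [alpha, foxtrot, charlie, foxtrot, hotel]
Final RIGHT: [bravo, foxtrot, alpha, foxtrot, hotel]
i=0: L=alpha=BASE, R=bravo -> take RIGHT -> bravo
i=1: L=foxtrot R=foxtrot -> agree -> foxtrot
i=2: L=charlie, R=alpha=BASE -> take LEFT -> charlie
i=3: L=foxtrot R=foxtrot -> agree -> foxtrot
i=4: L=hotel R=hotel -> agree -> hotel
Conflict count: 0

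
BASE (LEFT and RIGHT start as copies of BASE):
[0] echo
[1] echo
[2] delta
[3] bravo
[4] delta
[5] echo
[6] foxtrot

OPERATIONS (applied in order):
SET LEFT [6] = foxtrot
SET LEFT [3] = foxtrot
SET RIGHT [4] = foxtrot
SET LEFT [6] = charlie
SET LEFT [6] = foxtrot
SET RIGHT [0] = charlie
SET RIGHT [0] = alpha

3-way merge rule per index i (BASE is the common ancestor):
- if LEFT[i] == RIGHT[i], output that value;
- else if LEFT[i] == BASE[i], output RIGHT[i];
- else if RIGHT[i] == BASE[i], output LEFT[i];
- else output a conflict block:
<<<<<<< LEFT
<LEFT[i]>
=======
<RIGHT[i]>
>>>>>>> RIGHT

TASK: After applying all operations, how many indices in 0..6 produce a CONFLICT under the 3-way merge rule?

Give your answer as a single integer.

Final LEFT:  [echo, echo, delta, foxtrot, delta, echo, foxtrot]
Final RIGHT: [alpha, echo, delta, bravo, foxtrot, echo, foxtrot]
i=0: L=echo=BASE, R=alpha -> take RIGHT -> alpha
i=1: L=echo R=echo -> agree -> echo
i=2: L=delta R=delta -> agree -> delta
i=3: L=foxtrot, R=bravo=BASE -> take LEFT -> foxtrot
i=4: L=delta=BASE, R=foxtrot -> take RIGHT -> foxtrot
i=5: L=echo R=echo -> agree -> echo
i=6: L=foxtrot R=foxtrot -> agree -> foxtrot
Conflict count: 0

Answer: 0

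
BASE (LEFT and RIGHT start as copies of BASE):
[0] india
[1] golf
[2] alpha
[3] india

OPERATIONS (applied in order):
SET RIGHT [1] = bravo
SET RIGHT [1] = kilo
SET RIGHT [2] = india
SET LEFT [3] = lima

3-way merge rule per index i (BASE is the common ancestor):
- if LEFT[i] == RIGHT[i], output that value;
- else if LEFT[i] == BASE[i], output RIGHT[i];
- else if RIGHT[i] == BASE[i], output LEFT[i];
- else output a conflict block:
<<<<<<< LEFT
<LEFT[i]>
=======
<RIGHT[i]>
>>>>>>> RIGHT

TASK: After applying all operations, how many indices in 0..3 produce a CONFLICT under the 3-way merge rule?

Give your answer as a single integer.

Answer: 0

Derivation:
Final LEFT:  [india, golf, alpha, lima]
Final RIGHT: [india, kilo, india, india]
i=0: L=india R=india -> agree -> india
i=1: L=golf=BASE, R=kilo -> take RIGHT -> kilo
i=2: L=alpha=BASE, R=india -> take RIGHT -> india
i=3: L=lima, R=india=BASE -> take LEFT -> lima
Conflict count: 0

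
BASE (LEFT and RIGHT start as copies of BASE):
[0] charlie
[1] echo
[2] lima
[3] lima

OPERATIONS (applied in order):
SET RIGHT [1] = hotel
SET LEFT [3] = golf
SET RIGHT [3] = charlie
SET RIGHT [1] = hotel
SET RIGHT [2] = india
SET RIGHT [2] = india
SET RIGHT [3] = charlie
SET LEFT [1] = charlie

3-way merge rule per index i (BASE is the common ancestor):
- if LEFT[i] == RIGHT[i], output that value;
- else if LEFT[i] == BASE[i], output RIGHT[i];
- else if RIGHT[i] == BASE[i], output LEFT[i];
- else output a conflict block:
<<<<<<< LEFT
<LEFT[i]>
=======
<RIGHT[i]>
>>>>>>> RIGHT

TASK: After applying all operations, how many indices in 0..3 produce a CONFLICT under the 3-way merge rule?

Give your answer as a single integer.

Final LEFT:  [charlie, charlie, lima, golf]
Final RIGHT: [charlie, hotel, india, charlie]
i=0: L=charlie R=charlie -> agree -> charlie
i=1: BASE=echo L=charlie R=hotel all differ -> CONFLICT
i=2: L=lima=BASE, R=india -> take RIGHT -> india
i=3: BASE=lima L=golf R=charlie all differ -> CONFLICT
Conflict count: 2

Answer: 2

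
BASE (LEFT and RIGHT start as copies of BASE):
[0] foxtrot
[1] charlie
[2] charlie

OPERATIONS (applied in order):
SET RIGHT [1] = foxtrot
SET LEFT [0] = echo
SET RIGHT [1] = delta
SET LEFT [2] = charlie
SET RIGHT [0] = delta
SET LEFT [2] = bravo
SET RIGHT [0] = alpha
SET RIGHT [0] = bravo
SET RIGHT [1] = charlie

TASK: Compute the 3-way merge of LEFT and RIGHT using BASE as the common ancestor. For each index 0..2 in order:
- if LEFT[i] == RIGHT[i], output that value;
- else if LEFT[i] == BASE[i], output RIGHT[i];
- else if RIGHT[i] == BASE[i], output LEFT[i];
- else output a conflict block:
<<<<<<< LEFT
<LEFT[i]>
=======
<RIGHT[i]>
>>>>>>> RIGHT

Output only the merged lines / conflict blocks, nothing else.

Answer: <<<<<<< LEFT
echo
=======
bravo
>>>>>>> RIGHT
charlie
bravo

Derivation:
Final LEFT:  [echo, charlie, bravo]
Final RIGHT: [bravo, charlie, charlie]
i=0: BASE=foxtrot L=echo R=bravo all differ -> CONFLICT
i=1: L=charlie R=charlie -> agree -> charlie
i=2: L=bravo, R=charlie=BASE -> take LEFT -> bravo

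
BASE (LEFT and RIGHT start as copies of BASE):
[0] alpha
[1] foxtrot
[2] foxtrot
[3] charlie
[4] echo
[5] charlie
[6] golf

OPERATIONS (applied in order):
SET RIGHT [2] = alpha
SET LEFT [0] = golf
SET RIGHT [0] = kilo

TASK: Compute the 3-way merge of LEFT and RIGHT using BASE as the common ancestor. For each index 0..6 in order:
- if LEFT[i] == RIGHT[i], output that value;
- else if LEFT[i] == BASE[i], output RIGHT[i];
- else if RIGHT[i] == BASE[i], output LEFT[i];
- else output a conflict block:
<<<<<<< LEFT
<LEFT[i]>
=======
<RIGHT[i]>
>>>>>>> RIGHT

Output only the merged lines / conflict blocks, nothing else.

Final LEFT:  [golf, foxtrot, foxtrot, charlie, echo, charlie, golf]
Final RIGHT: [kilo, foxtrot, alpha, charlie, echo, charlie, golf]
i=0: BASE=alpha L=golf R=kilo all differ -> CONFLICT
i=1: L=foxtrot R=foxtrot -> agree -> foxtrot
i=2: L=foxtrot=BASE, R=alpha -> take RIGHT -> alpha
i=3: L=charlie R=charlie -> agree -> charlie
i=4: L=echo R=echo -> agree -> echo
i=5: L=charlie R=charlie -> agree -> charlie
i=6: L=golf R=golf -> agree -> golf

Answer: <<<<<<< LEFT
golf
=======
kilo
>>>>>>> RIGHT
foxtrot
alpha
charlie
echo
charlie
golf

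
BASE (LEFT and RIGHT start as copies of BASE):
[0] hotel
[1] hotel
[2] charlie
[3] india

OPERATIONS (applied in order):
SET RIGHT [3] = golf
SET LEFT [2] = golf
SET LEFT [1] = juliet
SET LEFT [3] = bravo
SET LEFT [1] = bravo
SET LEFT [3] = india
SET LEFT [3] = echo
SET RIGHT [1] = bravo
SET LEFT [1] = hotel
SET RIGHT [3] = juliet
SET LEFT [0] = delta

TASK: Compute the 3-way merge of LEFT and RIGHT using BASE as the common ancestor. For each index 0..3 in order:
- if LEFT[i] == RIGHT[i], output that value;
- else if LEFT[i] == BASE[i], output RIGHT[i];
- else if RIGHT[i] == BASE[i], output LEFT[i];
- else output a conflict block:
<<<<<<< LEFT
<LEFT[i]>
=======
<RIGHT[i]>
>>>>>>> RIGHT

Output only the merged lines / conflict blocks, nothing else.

Answer: delta
bravo
golf
<<<<<<< LEFT
echo
=======
juliet
>>>>>>> RIGHT

Derivation:
Final LEFT:  [delta, hotel, golf, echo]
Final RIGHT: [hotel, bravo, charlie, juliet]
i=0: L=delta, R=hotel=BASE -> take LEFT -> delta
i=1: L=hotel=BASE, R=bravo -> take RIGHT -> bravo
i=2: L=golf, R=charlie=BASE -> take LEFT -> golf
i=3: BASE=india L=echo R=juliet all differ -> CONFLICT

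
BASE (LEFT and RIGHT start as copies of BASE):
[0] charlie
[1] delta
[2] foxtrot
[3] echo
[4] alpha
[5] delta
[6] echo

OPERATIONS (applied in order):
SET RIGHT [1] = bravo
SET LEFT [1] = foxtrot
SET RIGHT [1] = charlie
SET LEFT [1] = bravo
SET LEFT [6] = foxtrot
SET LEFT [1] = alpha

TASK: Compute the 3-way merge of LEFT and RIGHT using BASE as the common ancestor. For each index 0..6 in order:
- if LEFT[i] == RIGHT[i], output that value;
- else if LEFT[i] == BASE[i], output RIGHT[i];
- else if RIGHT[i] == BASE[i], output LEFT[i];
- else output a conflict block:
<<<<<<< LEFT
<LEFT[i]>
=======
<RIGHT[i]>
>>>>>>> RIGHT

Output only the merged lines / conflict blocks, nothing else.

Final LEFT:  [charlie, alpha, foxtrot, echo, alpha, delta, foxtrot]
Final RIGHT: [charlie, charlie, foxtrot, echo, alpha, delta, echo]
i=0: L=charlie R=charlie -> agree -> charlie
i=1: BASE=delta L=alpha R=charlie all differ -> CONFLICT
i=2: L=foxtrot R=foxtrot -> agree -> foxtrot
i=3: L=echo R=echo -> agree -> echo
i=4: L=alpha R=alpha -> agree -> alpha
i=5: L=delta R=delta -> agree -> delta
i=6: L=foxtrot, R=echo=BASE -> take LEFT -> foxtrot

Answer: charlie
<<<<<<< LEFT
alpha
=======
charlie
>>>>>>> RIGHT
foxtrot
echo
alpha
delta
foxtrot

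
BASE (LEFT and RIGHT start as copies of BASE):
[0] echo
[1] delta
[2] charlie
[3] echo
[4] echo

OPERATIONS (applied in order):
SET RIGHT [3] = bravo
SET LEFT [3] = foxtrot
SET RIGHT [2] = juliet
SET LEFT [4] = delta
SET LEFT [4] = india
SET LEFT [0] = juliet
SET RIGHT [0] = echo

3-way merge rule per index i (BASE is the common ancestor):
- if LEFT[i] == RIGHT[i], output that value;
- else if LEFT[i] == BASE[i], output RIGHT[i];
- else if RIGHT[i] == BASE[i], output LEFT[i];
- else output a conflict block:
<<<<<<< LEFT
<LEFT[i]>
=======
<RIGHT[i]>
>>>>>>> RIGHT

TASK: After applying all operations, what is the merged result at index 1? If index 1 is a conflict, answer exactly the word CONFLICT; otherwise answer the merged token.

Answer: delta

Derivation:
Final LEFT:  [juliet, delta, charlie, foxtrot, india]
Final RIGHT: [echo, delta, juliet, bravo, echo]
i=0: L=juliet, R=echo=BASE -> take LEFT -> juliet
i=1: L=delta R=delta -> agree -> delta
i=2: L=charlie=BASE, R=juliet -> take RIGHT -> juliet
i=3: BASE=echo L=foxtrot R=bravo all differ -> CONFLICT
i=4: L=india, R=echo=BASE -> take LEFT -> india
Index 1 -> delta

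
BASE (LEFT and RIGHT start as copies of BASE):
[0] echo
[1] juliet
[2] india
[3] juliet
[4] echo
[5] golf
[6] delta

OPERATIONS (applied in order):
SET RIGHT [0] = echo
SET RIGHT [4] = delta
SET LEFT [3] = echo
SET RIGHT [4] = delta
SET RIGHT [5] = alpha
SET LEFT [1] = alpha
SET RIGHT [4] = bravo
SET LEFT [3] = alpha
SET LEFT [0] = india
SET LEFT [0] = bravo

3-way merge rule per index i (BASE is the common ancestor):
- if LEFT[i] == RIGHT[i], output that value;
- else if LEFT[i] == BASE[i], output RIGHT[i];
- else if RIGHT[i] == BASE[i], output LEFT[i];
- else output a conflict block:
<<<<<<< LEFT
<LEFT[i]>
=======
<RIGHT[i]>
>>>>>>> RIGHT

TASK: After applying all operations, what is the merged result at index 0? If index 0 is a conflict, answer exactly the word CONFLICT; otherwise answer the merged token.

Final LEFT:  [bravo, alpha, india, alpha, echo, golf, delta]
Final RIGHT: [echo, juliet, india, juliet, bravo, alpha, delta]
i=0: L=bravo, R=echo=BASE -> take LEFT -> bravo
i=1: L=alpha, R=juliet=BASE -> take LEFT -> alpha
i=2: L=india R=india -> agree -> india
i=3: L=alpha, R=juliet=BASE -> take LEFT -> alpha
i=4: L=echo=BASE, R=bravo -> take RIGHT -> bravo
i=5: L=golf=BASE, R=alpha -> take RIGHT -> alpha
i=6: L=delta R=delta -> agree -> delta
Index 0 -> bravo

Answer: bravo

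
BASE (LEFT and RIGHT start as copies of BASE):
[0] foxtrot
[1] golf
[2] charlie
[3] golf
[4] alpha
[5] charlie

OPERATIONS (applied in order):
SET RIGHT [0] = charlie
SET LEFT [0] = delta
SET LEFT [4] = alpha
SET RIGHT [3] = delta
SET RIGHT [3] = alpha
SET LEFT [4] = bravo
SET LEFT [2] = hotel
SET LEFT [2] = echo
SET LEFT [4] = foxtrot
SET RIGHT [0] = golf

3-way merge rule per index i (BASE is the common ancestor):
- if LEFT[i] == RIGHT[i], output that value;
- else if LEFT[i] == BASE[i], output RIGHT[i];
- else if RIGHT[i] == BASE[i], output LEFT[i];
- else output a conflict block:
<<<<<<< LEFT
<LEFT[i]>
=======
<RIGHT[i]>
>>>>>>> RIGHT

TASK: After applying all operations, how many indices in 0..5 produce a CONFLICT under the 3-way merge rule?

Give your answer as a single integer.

Final LEFT:  [delta, golf, echo, golf, foxtrot, charlie]
Final RIGHT: [golf, golf, charlie, alpha, alpha, charlie]
i=0: BASE=foxtrot L=delta R=golf all differ -> CONFLICT
i=1: L=golf R=golf -> agree -> golf
i=2: L=echo, R=charlie=BASE -> take LEFT -> echo
i=3: L=golf=BASE, R=alpha -> take RIGHT -> alpha
i=4: L=foxtrot, R=alpha=BASE -> take LEFT -> foxtrot
i=5: L=charlie R=charlie -> agree -> charlie
Conflict count: 1

Answer: 1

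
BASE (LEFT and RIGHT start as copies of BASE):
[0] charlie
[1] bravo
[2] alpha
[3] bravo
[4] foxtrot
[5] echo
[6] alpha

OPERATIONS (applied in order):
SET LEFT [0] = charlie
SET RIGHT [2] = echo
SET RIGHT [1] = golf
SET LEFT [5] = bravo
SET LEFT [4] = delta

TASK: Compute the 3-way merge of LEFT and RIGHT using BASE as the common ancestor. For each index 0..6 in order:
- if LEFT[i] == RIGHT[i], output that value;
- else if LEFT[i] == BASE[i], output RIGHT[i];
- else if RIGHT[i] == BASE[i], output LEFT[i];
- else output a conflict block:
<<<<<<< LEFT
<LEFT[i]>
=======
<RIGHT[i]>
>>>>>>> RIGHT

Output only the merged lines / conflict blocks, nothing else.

Final LEFT:  [charlie, bravo, alpha, bravo, delta, bravo, alpha]
Final RIGHT: [charlie, golf, echo, bravo, foxtrot, echo, alpha]
i=0: L=charlie R=charlie -> agree -> charlie
i=1: L=bravo=BASE, R=golf -> take RIGHT -> golf
i=2: L=alpha=BASE, R=echo -> take RIGHT -> echo
i=3: L=bravo R=bravo -> agree -> bravo
i=4: L=delta, R=foxtrot=BASE -> take LEFT -> delta
i=5: L=bravo, R=echo=BASE -> take LEFT -> bravo
i=6: L=alpha R=alpha -> agree -> alpha

Answer: charlie
golf
echo
bravo
delta
bravo
alpha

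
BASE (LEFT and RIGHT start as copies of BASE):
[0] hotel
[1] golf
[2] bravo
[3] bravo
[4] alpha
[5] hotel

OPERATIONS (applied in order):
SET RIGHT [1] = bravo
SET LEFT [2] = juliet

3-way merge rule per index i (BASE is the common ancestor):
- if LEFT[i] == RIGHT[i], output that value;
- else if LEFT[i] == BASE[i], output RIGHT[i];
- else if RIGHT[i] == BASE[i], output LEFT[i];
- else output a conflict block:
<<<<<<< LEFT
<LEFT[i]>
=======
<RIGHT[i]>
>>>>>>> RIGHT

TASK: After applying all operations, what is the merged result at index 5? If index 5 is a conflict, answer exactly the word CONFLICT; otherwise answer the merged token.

Answer: hotel

Derivation:
Final LEFT:  [hotel, golf, juliet, bravo, alpha, hotel]
Final RIGHT: [hotel, bravo, bravo, bravo, alpha, hotel]
i=0: L=hotel R=hotel -> agree -> hotel
i=1: L=golf=BASE, R=bravo -> take RIGHT -> bravo
i=2: L=juliet, R=bravo=BASE -> take LEFT -> juliet
i=3: L=bravo R=bravo -> agree -> bravo
i=4: L=alpha R=alpha -> agree -> alpha
i=5: L=hotel R=hotel -> agree -> hotel
Index 5 -> hotel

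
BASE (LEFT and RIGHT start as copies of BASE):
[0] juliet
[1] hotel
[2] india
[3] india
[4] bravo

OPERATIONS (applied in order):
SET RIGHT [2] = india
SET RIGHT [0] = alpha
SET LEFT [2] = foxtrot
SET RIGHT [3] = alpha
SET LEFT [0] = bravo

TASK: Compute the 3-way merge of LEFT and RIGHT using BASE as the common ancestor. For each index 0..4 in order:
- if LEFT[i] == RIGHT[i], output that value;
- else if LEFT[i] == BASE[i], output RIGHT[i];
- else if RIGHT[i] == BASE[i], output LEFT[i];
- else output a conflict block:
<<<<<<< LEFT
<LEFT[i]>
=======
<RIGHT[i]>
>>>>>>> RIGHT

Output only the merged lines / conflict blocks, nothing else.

Final LEFT:  [bravo, hotel, foxtrot, india, bravo]
Final RIGHT: [alpha, hotel, india, alpha, bravo]
i=0: BASE=juliet L=bravo R=alpha all differ -> CONFLICT
i=1: L=hotel R=hotel -> agree -> hotel
i=2: L=foxtrot, R=india=BASE -> take LEFT -> foxtrot
i=3: L=india=BASE, R=alpha -> take RIGHT -> alpha
i=4: L=bravo R=bravo -> agree -> bravo

Answer: <<<<<<< LEFT
bravo
=======
alpha
>>>>>>> RIGHT
hotel
foxtrot
alpha
bravo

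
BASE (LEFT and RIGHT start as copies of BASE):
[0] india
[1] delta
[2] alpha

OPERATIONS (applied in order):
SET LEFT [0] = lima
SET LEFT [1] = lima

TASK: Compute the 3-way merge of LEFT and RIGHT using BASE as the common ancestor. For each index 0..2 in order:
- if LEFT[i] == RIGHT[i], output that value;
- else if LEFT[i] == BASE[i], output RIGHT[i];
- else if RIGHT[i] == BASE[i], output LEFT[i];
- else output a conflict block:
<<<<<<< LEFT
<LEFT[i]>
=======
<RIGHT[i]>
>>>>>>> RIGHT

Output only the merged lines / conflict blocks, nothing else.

Final LEFT:  [lima, lima, alpha]
Final RIGHT: [india, delta, alpha]
i=0: L=lima, R=india=BASE -> take LEFT -> lima
i=1: L=lima, R=delta=BASE -> take LEFT -> lima
i=2: L=alpha R=alpha -> agree -> alpha

Answer: lima
lima
alpha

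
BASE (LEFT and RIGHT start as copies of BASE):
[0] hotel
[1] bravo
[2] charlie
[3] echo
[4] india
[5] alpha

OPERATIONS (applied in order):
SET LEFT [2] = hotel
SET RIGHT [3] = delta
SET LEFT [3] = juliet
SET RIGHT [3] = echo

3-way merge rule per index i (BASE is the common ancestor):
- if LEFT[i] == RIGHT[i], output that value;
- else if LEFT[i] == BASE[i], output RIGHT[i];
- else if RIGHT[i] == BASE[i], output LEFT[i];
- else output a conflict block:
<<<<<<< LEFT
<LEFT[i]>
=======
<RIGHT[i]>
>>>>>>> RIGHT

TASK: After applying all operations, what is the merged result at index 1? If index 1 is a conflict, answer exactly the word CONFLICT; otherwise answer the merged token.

Final LEFT:  [hotel, bravo, hotel, juliet, india, alpha]
Final RIGHT: [hotel, bravo, charlie, echo, india, alpha]
i=0: L=hotel R=hotel -> agree -> hotel
i=1: L=bravo R=bravo -> agree -> bravo
i=2: L=hotel, R=charlie=BASE -> take LEFT -> hotel
i=3: L=juliet, R=echo=BASE -> take LEFT -> juliet
i=4: L=india R=india -> agree -> india
i=5: L=alpha R=alpha -> agree -> alpha
Index 1 -> bravo

Answer: bravo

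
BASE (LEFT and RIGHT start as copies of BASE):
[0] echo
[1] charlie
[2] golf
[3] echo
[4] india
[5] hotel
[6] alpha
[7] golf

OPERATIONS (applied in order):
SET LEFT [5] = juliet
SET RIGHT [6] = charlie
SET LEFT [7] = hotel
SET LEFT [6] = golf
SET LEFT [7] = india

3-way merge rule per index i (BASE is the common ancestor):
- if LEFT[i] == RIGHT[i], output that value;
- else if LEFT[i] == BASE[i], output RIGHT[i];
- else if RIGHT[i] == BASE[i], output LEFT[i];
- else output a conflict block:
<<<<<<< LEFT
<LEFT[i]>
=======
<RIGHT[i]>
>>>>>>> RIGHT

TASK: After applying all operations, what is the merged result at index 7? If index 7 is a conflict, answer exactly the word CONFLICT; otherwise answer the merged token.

Final LEFT:  [echo, charlie, golf, echo, india, juliet, golf, india]
Final RIGHT: [echo, charlie, golf, echo, india, hotel, charlie, golf]
i=0: L=echo R=echo -> agree -> echo
i=1: L=charlie R=charlie -> agree -> charlie
i=2: L=golf R=golf -> agree -> golf
i=3: L=echo R=echo -> agree -> echo
i=4: L=india R=india -> agree -> india
i=5: L=juliet, R=hotel=BASE -> take LEFT -> juliet
i=6: BASE=alpha L=golf R=charlie all differ -> CONFLICT
i=7: L=india, R=golf=BASE -> take LEFT -> india
Index 7 -> india

Answer: india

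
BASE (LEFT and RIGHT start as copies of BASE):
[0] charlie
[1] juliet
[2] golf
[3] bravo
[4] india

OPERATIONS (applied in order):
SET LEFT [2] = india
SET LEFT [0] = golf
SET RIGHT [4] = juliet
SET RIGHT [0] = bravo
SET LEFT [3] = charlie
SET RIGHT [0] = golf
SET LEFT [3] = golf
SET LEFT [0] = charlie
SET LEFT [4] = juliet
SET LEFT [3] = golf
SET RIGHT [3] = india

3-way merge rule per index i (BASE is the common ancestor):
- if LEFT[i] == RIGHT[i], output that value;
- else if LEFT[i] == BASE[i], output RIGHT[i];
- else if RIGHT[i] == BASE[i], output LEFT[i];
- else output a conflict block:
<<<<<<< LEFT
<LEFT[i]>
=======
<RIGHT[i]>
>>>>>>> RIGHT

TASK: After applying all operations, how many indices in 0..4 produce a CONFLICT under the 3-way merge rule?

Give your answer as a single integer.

Answer: 1

Derivation:
Final LEFT:  [charlie, juliet, india, golf, juliet]
Final RIGHT: [golf, juliet, golf, india, juliet]
i=0: L=charlie=BASE, R=golf -> take RIGHT -> golf
i=1: L=juliet R=juliet -> agree -> juliet
i=2: L=india, R=golf=BASE -> take LEFT -> india
i=3: BASE=bravo L=golf R=india all differ -> CONFLICT
i=4: L=juliet R=juliet -> agree -> juliet
Conflict count: 1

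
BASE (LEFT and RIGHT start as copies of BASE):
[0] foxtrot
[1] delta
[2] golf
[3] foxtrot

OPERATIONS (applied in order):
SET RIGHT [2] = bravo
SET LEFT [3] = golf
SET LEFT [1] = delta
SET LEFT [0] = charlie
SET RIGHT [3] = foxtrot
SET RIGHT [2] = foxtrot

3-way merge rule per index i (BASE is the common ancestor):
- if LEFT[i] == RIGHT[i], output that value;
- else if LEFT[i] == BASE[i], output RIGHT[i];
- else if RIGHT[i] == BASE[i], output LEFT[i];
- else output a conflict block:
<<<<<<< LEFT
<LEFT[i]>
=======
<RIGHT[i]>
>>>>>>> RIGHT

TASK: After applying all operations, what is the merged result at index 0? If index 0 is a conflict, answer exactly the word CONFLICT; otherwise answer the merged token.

Final LEFT:  [charlie, delta, golf, golf]
Final RIGHT: [foxtrot, delta, foxtrot, foxtrot]
i=0: L=charlie, R=foxtrot=BASE -> take LEFT -> charlie
i=1: L=delta R=delta -> agree -> delta
i=2: L=golf=BASE, R=foxtrot -> take RIGHT -> foxtrot
i=3: L=golf, R=foxtrot=BASE -> take LEFT -> golf
Index 0 -> charlie

Answer: charlie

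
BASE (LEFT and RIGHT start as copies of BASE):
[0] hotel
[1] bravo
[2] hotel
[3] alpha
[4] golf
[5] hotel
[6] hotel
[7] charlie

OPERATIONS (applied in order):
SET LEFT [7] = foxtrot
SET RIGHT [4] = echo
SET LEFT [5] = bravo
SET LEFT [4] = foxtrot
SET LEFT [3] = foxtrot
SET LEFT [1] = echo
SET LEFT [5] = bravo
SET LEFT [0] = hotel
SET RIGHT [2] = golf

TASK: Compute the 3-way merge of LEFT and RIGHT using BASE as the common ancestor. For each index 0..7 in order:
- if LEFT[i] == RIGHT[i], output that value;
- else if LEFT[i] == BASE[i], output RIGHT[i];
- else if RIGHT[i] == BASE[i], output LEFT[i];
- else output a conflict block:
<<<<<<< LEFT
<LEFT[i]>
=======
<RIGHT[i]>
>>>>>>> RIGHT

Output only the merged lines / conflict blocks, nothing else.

Final LEFT:  [hotel, echo, hotel, foxtrot, foxtrot, bravo, hotel, foxtrot]
Final RIGHT: [hotel, bravo, golf, alpha, echo, hotel, hotel, charlie]
i=0: L=hotel R=hotel -> agree -> hotel
i=1: L=echo, R=bravo=BASE -> take LEFT -> echo
i=2: L=hotel=BASE, R=golf -> take RIGHT -> golf
i=3: L=foxtrot, R=alpha=BASE -> take LEFT -> foxtrot
i=4: BASE=golf L=foxtrot R=echo all differ -> CONFLICT
i=5: L=bravo, R=hotel=BASE -> take LEFT -> bravo
i=6: L=hotel R=hotel -> agree -> hotel
i=7: L=foxtrot, R=charlie=BASE -> take LEFT -> foxtrot

Answer: hotel
echo
golf
foxtrot
<<<<<<< LEFT
foxtrot
=======
echo
>>>>>>> RIGHT
bravo
hotel
foxtrot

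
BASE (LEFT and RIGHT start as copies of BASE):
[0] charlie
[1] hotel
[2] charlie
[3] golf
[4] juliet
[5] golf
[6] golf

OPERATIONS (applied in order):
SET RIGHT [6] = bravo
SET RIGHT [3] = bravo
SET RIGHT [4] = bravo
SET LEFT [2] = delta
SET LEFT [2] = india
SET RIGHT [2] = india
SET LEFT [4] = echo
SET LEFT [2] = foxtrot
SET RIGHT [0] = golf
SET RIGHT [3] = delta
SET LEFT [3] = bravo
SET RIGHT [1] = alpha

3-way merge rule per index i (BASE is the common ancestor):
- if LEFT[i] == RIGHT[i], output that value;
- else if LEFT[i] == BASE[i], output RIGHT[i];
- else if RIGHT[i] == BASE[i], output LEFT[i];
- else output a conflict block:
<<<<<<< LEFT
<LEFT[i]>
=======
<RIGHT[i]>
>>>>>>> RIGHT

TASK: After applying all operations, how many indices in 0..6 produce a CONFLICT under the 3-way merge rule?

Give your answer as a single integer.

Final LEFT:  [charlie, hotel, foxtrot, bravo, echo, golf, golf]
Final RIGHT: [golf, alpha, india, delta, bravo, golf, bravo]
i=0: L=charlie=BASE, R=golf -> take RIGHT -> golf
i=1: L=hotel=BASE, R=alpha -> take RIGHT -> alpha
i=2: BASE=charlie L=foxtrot R=india all differ -> CONFLICT
i=3: BASE=golf L=bravo R=delta all differ -> CONFLICT
i=4: BASE=juliet L=echo R=bravo all differ -> CONFLICT
i=5: L=golf R=golf -> agree -> golf
i=6: L=golf=BASE, R=bravo -> take RIGHT -> bravo
Conflict count: 3

Answer: 3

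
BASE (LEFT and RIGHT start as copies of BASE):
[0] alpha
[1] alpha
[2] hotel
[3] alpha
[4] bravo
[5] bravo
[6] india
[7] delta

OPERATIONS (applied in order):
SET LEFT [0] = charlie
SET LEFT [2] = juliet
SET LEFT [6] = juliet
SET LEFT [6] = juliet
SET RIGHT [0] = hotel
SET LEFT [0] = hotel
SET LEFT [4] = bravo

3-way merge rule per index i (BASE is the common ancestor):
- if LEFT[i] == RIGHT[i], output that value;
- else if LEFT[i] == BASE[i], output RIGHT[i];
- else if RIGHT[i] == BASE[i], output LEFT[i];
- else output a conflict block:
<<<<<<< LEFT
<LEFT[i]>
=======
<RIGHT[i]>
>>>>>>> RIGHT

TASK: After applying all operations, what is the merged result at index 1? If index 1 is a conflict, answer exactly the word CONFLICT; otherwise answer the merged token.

Final LEFT:  [hotel, alpha, juliet, alpha, bravo, bravo, juliet, delta]
Final RIGHT: [hotel, alpha, hotel, alpha, bravo, bravo, india, delta]
i=0: L=hotel R=hotel -> agree -> hotel
i=1: L=alpha R=alpha -> agree -> alpha
i=2: L=juliet, R=hotel=BASE -> take LEFT -> juliet
i=3: L=alpha R=alpha -> agree -> alpha
i=4: L=bravo R=bravo -> agree -> bravo
i=5: L=bravo R=bravo -> agree -> bravo
i=6: L=juliet, R=india=BASE -> take LEFT -> juliet
i=7: L=delta R=delta -> agree -> delta
Index 1 -> alpha

Answer: alpha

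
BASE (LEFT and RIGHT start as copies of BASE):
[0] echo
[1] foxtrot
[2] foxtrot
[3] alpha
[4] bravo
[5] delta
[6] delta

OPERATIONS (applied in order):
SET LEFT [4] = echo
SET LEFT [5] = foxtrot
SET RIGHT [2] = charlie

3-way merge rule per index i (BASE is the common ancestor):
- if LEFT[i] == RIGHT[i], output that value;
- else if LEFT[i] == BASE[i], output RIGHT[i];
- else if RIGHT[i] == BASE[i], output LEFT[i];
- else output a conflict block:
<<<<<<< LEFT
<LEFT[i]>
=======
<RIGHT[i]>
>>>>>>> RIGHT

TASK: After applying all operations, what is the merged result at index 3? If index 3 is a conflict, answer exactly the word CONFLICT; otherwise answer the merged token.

Answer: alpha

Derivation:
Final LEFT:  [echo, foxtrot, foxtrot, alpha, echo, foxtrot, delta]
Final RIGHT: [echo, foxtrot, charlie, alpha, bravo, delta, delta]
i=0: L=echo R=echo -> agree -> echo
i=1: L=foxtrot R=foxtrot -> agree -> foxtrot
i=2: L=foxtrot=BASE, R=charlie -> take RIGHT -> charlie
i=3: L=alpha R=alpha -> agree -> alpha
i=4: L=echo, R=bravo=BASE -> take LEFT -> echo
i=5: L=foxtrot, R=delta=BASE -> take LEFT -> foxtrot
i=6: L=delta R=delta -> agree -> delta
Index 3 -> alpha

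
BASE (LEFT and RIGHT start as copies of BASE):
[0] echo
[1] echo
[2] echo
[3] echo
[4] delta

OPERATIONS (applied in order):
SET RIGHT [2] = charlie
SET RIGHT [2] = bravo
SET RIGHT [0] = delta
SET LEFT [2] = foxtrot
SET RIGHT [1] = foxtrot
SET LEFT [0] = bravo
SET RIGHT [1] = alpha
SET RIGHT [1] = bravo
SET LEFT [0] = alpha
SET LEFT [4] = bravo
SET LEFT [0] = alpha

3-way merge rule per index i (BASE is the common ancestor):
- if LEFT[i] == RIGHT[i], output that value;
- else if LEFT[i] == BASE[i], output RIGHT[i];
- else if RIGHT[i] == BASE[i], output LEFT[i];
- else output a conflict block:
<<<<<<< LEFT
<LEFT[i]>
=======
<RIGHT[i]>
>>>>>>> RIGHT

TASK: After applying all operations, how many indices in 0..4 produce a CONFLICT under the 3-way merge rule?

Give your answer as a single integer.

Final LEFT:  [alpha, echo, foxtrot, echo, bravo]
Final RIGHT: [delta, bravo, bravo, echo, delta]
i=0: BASE=echo L=alpha R=delta all differ -> CONFLICT
i=1: L=echo=BASE, R=bravo -> take RIGHT -> bravo
i=2: BASE=echo L=foxtrot R=bravo all differ -> CONFLICT
i=3: L=echo R=echo -> agree -> echo
i=4: L=bravo, R=delta=BASE -> take LEFT -> bravo
Conflict count: 2

Answer: 2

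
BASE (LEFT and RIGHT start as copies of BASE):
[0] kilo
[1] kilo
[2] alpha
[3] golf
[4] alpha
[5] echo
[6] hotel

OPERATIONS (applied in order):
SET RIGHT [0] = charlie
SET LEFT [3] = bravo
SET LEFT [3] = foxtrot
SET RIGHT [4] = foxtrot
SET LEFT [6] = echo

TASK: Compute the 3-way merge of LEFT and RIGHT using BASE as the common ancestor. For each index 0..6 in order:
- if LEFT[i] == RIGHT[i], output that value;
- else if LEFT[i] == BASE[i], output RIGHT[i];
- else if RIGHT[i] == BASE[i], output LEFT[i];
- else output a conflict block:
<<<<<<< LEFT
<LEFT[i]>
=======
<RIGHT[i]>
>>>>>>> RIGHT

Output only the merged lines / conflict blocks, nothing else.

Final LEFT:  [kilo, kilo, alpha, foxtrot, alpha, echo, echo]
Final RIGHT: [charlie, kilo, alpha, golf, foxtrot, echo, hotel]
i=0: L=kilo=BASE, R=charlie -> take RIGHT -> charlie
i=1: L=kilo R=kilo -> agree -> kilo
i=2: L=alpha R=alpha -> agree -> alpha
i=3: L=foxtrot, R=golf=BASE -> take LEFT -> foxtrot
i=4: L=alpha=BASE, R=foxtrot -> take RIGHT -> foxtrot
i=5: L=echo R=echo -> agree -> echo
i=6: L=echo, R=hotel=BASE -> take LEFT -> echo

Answer: charlie
kilo
alpha
foxtrot
foxtrot
echo
echo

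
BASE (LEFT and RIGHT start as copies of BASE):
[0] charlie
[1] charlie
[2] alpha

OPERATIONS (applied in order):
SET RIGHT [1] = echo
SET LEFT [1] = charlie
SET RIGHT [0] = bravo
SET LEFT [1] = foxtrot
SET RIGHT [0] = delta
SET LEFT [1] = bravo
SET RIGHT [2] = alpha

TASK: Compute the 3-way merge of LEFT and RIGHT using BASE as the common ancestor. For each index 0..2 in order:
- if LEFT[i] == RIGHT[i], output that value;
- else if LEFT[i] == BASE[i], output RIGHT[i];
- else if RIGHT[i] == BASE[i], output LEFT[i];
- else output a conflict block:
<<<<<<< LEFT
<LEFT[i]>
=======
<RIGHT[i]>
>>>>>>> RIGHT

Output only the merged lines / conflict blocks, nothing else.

Final LEFT:  [charlie, bravo, alpha]
Final RIGHT: [delta, echo, alpha]
i=0: L=charlie=BASE, R=delta -> take RIGHT -> delta
i=1: BASE=charlie L=bravo R=echo all differ -> CONFLICT
i=2: L=alpha R=alpha -> agree -> alpha

Answer: delta
<<<<<<< LEFT
bravo
=======
echo
>>>>>>> RIGHT
alpha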